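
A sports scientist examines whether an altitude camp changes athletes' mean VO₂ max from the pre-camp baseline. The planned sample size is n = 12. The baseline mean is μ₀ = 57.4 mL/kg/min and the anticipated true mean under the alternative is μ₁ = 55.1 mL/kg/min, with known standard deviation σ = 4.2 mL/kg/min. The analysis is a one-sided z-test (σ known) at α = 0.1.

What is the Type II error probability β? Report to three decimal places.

β ≈ 0.269

Standardized effect: d = |μ₁ − μ₀| / σ = |55.1 − 57.4| / 4.2 = 0.5476
Noncentrality parameter: δ = d·√n = 0.5476 × √12 = 1.8970
One-sided α = 0.1 → critical value z_{0.1} = 1.282.
Power = Φ(δ − 1.282) = Φ(0.615) = 0.7309.
Type II error: β = 1 − power = 1 − 0.7309 = 0.2691.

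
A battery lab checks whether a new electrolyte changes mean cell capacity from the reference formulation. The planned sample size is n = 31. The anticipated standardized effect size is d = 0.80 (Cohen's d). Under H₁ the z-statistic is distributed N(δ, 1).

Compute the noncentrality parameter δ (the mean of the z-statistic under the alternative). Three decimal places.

δ ≈ 4.454

The noncentrality parameter scales effect size by the design's sample-size factor: δ = d·√n = 0.80 × √31 = 4.4542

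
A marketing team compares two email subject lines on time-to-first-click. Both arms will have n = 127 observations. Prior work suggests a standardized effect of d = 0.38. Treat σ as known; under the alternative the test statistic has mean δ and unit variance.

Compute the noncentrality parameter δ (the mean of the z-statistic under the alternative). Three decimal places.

δ = d·√(n/2) = 0.38 × √(127/2) = 3.0281

δ ≈ 3.028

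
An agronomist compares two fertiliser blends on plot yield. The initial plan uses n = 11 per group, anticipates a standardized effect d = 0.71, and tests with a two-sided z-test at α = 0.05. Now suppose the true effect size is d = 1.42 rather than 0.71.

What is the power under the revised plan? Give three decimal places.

With d = 1.42: δ = d·√(n/2) = 1.42 × √(11/2) = 3.3302. Critical value z_{0.025} = 1.960.
Revised power = Φ(δ − 1.960) + Φ(−δ − 1.960) = Φ(1.370) + Φ(-5.290) = 0.9147 + 0.0000 = 0.9147.

Power ≈ 0.915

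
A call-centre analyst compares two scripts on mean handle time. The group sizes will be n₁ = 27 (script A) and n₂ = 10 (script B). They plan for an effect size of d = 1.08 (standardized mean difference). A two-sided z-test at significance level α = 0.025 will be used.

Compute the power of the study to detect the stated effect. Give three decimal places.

Noncentrality parameter: δ = d / √(1/n₁ + 1/n₂) = 1.08 / √(1/27 + 1/10) = 2.9175
Critical value for a two-sided test at α = 0.025: z_{α/2} = 2.241.
Power = Φ(δ − 2.241) + Φ(−δ − 2.241) = Φ(0.676) + Φ(-5.159) = 0.7505 + 0.0000 = 0.7505.

Power ≈ 0.750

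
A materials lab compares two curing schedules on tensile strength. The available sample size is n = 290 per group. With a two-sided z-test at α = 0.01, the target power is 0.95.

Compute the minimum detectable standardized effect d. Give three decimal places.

Required noncentrality: δ = z_{0.005} + z_{0.05} = 2.576 + 1.645 = 4.221.
(The second rejection-region term Φ(−δ − z_{α/2}) is negligible and dropped.)
δ = d·√(n/2) ⇒ d = δ/√(n/2) = 4.221/√(290/2) = 0.3505.

d ≈ 0.351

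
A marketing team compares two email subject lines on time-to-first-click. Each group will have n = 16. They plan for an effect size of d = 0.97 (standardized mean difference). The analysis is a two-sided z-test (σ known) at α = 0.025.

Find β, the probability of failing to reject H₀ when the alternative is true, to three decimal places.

Noncentrality parameter: δ = d·√(n/2) = 0.97 × √(16/2) = 2.7436
Two-sided α = 0.025 → critical value z_{0.0125} = 2.241.
Power = Φ(δ − 2.241) + Φ(−δ − 2.241) = Φ(0.502) + Φ(-4.985) = 0.6922 + 0.0000 = 0.6922.
Type II error: β = 1 − power = 1 − 0.6922 = 0.3078.

β ≈ 0.308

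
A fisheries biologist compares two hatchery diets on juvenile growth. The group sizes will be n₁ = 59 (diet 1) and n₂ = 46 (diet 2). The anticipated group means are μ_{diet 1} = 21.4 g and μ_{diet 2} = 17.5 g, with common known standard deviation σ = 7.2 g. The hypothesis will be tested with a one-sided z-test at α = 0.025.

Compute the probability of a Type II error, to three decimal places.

β ≈ 0.214

Standardized effect: d = |μ_{diet 1} − μ_{diet 2}| / σ = |21.4 − 17.5| / 7.2 = 0.5417
Noncentrality parameter: δ = d / √(1/n₁ + 1/n₂) = 0.5417 / √(1/59 + 1/46) = 2.7539
One-sided α = 0.025 → critical value z_{0.025} = 1.960.
Power = Φ(δ − 1.960) = Φ(0.794) = 0.7864.
Type II error: β = 1 − power = 1 − 0.7864 = 0.2136.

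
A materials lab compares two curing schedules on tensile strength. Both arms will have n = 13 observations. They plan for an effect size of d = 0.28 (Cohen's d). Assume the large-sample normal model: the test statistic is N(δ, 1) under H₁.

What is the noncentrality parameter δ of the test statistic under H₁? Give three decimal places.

δ = d·√(n/2) = 0.28 × √(13/2) = 0.7139

δ ≈ 0.714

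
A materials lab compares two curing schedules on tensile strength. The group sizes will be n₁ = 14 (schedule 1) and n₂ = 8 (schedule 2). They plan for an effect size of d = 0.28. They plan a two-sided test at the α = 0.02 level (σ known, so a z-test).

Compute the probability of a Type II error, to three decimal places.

Noncentrality parameter: δ = d / √(1/n₁ + 1/n₂) = 0.28 / √(1/14 + 1/8) = 0.6318
Critical value for a two-sided test at α = 0.02: z_{α/2} = 2.326.
Power = Φ(δ − 2.326) + Φ(−δ − 2.326) = Φ(-1.695) + Φ(-2.958) = 0.0451 + 0.0015 = 0.0466.
Type II error: β = 1 − power = 1 − 0.0466 = 0.9534.

β ≈ 0.953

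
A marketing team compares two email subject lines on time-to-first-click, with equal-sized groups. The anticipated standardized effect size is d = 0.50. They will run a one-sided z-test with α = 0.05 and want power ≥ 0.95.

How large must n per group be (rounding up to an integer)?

Set Φ(δ − 1.645) = 0.95; then δ − 1.645 = Φ⁻¹(0.95) = 1.645, giving δ = 3.290.
δ = d·√(n/2) ⇒ n = 2(δ/d)² = 2 × (3.290 / 0.50)² = 86.58.
Round up to the next whole unit.

n = 87 per group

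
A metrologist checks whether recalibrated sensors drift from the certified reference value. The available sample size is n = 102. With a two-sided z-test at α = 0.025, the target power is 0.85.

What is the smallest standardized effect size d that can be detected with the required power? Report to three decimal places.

d ≈ 0.325

Need Φ(δ − 2.241) = 0.85, so δ = 2.241 + 1.036 = 3.278.
(The second rejection-region term Φ(−δ − z_{α/2}) is negligible and dropped.)
δ = d·√n ⇒ d = δ/√n = 3.278/√102 = 0.3246.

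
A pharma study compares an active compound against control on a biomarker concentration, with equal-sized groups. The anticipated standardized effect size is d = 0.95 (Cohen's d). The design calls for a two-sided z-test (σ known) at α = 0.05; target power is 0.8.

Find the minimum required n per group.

Set Φ(δ − 1.960) = 0.8; then δ − 1.960 = Φ⁻¹(0.8) = 0.842, giving δ = 2.802.
(The Φ(−δ − z_{α/2}) term is vanishingly small for δ > 0 and is dropped in the standard sample-size formula.)
δ = d·√(n/2) ⇒ n = 2(δ/d)² = 2 × (2.802 / 0.95)² = 17.39.
Rounding up, n = 18 per group.

n = 18 per group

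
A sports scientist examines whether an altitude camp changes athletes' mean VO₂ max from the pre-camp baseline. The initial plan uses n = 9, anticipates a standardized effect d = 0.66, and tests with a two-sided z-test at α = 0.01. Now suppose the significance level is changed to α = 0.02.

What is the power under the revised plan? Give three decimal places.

δ = d·√n = 0.66 × √9 = 1.9800 (unchanged). New critical value: z_{0.01} = 2.326.
Revised power = Φ(δ − 2.326) + Φ(−δ − 2.326) = Φ(-0.346) + Φ(-4.306) = 0.3645 + 0.0000 = 0.3645.

Power ≈ 0.365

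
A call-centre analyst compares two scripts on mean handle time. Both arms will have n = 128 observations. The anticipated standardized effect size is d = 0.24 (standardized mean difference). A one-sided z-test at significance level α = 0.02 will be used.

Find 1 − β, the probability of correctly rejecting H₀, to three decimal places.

Power ≈ 0.447

Noncentrality parameter: δ = d·√(n/2) = 0.24 × √(128/2) = 1.9200
One-sided α = 0.02 → critical value z_{0.02} = 2.054.
Power = P(Z > 2.054 − δ) = Φ(-0.134) = 0.4468.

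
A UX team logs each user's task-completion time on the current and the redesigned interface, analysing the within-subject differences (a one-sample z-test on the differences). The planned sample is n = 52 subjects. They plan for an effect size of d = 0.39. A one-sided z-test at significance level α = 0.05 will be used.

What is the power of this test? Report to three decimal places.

Noncentrality parameter: δ = d·√n = 0.39 × √52 = 2.8123
One-sided α = 0.05 → critical value z_{0.05} = 1.645.
Power = Φ(δ − 1.645) = Φ(1.167) = 0.8785.

Power ≈ 0.878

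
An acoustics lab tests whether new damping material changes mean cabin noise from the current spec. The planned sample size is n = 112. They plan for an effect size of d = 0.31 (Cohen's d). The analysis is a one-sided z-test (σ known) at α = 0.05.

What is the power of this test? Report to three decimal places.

Power ≈ 0.949

Noncentrality parameter: λ = d·√n = 0.31 × √112 = 3.2807
Critical value for a one-sided test at α = 0.05: z_α = 1.645.
Power = P(Z > 1.645 − λ) = Φ(1.636) = 0.9491.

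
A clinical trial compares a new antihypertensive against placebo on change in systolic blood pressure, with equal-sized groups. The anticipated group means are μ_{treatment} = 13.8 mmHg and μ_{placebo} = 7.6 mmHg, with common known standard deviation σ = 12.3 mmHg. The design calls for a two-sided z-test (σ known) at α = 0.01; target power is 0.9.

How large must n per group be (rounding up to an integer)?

n = 118 per group

Standardized effect: d = |μ_{treatment} − μ_{placebo}| / σ = |13.8 − 7.6| / 12.3 = 0.5041
Set Φ(δ − 2.576) = 0.9; then δ − 2.576 = Φ⁻¹(0.9) = 1.282, giving δ = 3.857.
(Ignoring the negligible lower-tail rejection probability gives the usual closed-form inversion.)
δ = d·√(n/2) ⇒ n = 2(δ/d)² = 2 × (3.857 / 0.5041)² = 117.12.
Rounding up, n = 118 per group.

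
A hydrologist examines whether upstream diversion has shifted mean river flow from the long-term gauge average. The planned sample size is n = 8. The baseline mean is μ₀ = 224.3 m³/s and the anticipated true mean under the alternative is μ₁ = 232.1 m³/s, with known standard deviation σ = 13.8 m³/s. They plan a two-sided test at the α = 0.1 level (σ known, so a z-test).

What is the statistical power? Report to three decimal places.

Power ≈ 0.482

Standardized effect: d = |μ₁ − μ₀| / σ = |232.1 − 224.3| / 13.8 = 0.5652
Noncentrality parameter: δ = d·√n = 0.5652 × √8 = 1.5987
Two-sided α = 0.1 → critical value z_{0.05} = 1.645.
Power = Φ(δ − 1.645) + Φ(−δ − 1.645) = Φ(-0.046) + Φ(-3.244) = 0.4816 + 0.0006 = 0.4822.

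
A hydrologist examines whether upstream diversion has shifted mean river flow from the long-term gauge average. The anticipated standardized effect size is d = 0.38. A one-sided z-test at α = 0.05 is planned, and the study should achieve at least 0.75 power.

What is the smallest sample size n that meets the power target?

n = 38

Set Φ(δ − 1.645) = 0.75; then δ − 1.645 = Φ⁻¹(0.75) = 0.674, giving δ = 2.319.
δ = d·√n ⇒ n = (δ/d)² = (2.319 / 0.38)² = 37.25.
Round up to the next whole unit.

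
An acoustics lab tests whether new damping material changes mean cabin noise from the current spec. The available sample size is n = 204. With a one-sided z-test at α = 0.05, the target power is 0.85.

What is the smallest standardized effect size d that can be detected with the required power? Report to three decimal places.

d ≈ 0.188

Required noncentrality: δ = z_{0.05} + z_{0.15} = 1.645 + 1.036 = 2.681.
δ = d·√n ⇒ d = δ/√n = 2.681/√204 = 0.1877.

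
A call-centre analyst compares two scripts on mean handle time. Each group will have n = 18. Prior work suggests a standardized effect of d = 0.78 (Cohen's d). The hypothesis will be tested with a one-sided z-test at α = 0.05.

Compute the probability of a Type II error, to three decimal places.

Noncentrality parameter: δ = d·√(n/2) = 0.78 × √(18/2) = 2.3400
One-sided α = 0.05 → critical value z_{0.05} = 1.645.
Power = Φ(δ − 1.645) = Φ(0.695) = 0.7565.
Type II error: β = 1 − power = 1 − 0.7565 = 0.2435.

β ≈ 0.243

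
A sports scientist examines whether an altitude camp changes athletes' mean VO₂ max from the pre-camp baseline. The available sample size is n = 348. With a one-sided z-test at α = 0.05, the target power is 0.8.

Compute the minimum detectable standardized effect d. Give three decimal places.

Need Φ(δ − 1.645) = 0.8, so δ = 1.645 + 0.842 = 2.486.
δ = d·√n ⇒ d = δ/√n = 2.486/√348 = 0.1333.

d ≈ 0.133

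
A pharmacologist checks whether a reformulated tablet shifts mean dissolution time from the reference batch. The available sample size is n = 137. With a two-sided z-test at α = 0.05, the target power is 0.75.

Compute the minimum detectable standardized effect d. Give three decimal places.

d ≈ 0.225

Need Φ(δ − 1.960) = 0.75, so δ = 1.960 + 0.674 = 2.634.
(The second rejection-region term Φ(−δ − z_{α/2}) is negligible and dropped.)
δ = d·√n ⇒ d = δ/√n = 2.634/√137 = 0.2251.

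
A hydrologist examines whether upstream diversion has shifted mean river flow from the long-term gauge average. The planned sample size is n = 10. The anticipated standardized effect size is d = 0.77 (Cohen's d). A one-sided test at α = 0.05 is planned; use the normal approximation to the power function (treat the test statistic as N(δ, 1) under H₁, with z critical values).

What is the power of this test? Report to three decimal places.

Noncentrality parameter: δ = d·√n = 0.77 × √10 = 2.4350
Critical value for a one-sided test at α = 0.05: z_α = 1.645.
Power = Φ(δ − 1.645) = Φ(0.790) = 0.7853.

Power ≈ 0.785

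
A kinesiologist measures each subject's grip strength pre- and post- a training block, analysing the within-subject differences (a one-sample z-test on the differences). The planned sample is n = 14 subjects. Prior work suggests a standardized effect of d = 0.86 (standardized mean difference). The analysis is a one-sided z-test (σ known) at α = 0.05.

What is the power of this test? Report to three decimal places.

Power ≈ 0.942

Noncentrality parameter: δ = d·√n = 0.86 × √14 = 3.2178
Critical value for a one-sided test at α = 0.05: z_α = 1.645.
Power = Φ(δ − 1.645) = Φ(1.573) = 0.9421.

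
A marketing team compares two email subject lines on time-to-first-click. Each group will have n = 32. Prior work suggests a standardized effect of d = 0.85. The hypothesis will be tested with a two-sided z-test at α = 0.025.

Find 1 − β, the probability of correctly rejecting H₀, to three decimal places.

Noncentrality parameter: δ = d·√(n/2) = 0.85 × √(32/2) = 3.4000
Critical value for a two-sided test at α = 0.025: z_{α/2} = 2.241.
Power = Φ(δ − 2.241) + Φ(−δ − 2.241) = Φ(1.159) + Φ(-5.641) = 0.8767 + 0.0000 = 0.8767.

Power ≈ 0.877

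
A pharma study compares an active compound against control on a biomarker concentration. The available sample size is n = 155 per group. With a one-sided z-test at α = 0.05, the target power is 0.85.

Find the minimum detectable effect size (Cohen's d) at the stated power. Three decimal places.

Need Φ(δ − 1.645) = 0.85, so δ = 1.645 + 1.036 = 2.681.
δ = d·√(n/2) ⇒ d = δ/√(n/2) = 2.681/√(155/2) = 0.3046.

d ≈ 0.305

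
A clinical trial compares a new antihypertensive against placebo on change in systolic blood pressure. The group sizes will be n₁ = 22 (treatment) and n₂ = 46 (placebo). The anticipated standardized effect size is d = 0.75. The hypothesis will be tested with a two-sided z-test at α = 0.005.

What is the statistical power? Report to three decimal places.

Power ≈ 0.534

Noncentrality parameter: δ = d / √(1/n₁ + 1/n₂) = 0.75 / √(1/22 + 1/46) = 2.8933
Two-sided α = 0.005 → critical value z_{0.0025} = 2.807.
Power = Φ(δ − 2.807) + Φ(−δ − 2.807) = Φ(0.086) + Φ(-5.700) = 0.5344 + 0.0000 = 0.5344.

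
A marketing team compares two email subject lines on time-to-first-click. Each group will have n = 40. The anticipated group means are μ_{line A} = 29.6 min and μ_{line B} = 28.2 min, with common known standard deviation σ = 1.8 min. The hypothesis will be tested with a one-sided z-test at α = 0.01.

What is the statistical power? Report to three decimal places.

Standardized effect: d = |μ_{line A} − μ_{line B}| / σ = |29.6 − 28.2| / 1.8 = 0.7778
Noncentrality parameter: δ = d·√(n/2) = 0.7778 × √(40/2) = 3.4783
One-sided α = 0.01 → critical value z_{0.01} = 2.326.
Power = Φ(δ − 2.326) = Φ(1.152) = 0.8753.

Power ≈ 0.875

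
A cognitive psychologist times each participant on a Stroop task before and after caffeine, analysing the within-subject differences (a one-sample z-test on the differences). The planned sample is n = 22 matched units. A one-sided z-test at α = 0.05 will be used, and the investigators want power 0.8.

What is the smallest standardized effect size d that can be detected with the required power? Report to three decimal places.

Required noncentrality: δ = z_{0.05} + z_{0.20} = 1.645 + 0.842 = 2.486.
δ = d·√n ⇒ d = δ/√n = 2.486/√22 = 0.5301.

d ≈ 0.530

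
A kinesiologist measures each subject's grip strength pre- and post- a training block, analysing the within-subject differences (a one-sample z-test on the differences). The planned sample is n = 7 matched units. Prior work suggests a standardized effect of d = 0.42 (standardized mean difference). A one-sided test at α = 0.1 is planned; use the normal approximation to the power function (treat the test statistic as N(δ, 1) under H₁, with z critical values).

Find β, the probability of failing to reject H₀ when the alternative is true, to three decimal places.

Noncentrality parameter: δ = d·√n = 0.42 × √7 = 1.1112
Critical value for a one-sided test at α = 0.1: z_α = 1.282.
Power = P(Z > 1.282 − δ) = Φ(-0.170) = 0.4324.
Type II error: β = 1 − power = 1 − 0.4324 = 0.5676.

β ≈ 0.568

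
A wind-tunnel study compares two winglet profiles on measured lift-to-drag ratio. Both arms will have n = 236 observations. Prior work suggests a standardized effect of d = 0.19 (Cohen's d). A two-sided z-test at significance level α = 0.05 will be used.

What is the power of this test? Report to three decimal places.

Noncentrality parameter: δ = d·√(n/2) = 0.19 × √(236/2) = 2.0639
Critical value for a two-sided test at α = 0.05: z_{α/2} = 1.960.
Power = Φ(δ − 1.960) + Φ(−δ − 1.960) = Φ(0.104) + Φ(-4.024) = 0.5414 + 0.0000 = 0.5414.

Power ≈ 0.541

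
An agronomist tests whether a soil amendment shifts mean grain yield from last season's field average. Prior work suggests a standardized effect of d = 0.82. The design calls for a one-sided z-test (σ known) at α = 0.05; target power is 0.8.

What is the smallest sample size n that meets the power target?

For power 0.8 need Φ(δ − z_{0.05}) = 0.8, so δ = z_{0.05} + z_{0.20} = 1.645 + 0.842 = 2.486.
δ = d·√n ⇒ n = (δ/d)² = (2.486 / 0.82)² = 9.19.
Rounding up, n = 10.

n = 10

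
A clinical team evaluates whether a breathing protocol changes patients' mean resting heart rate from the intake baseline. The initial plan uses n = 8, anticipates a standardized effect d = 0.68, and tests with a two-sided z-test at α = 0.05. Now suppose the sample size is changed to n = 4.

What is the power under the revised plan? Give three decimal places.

Power ≈ 0.275

With n = 4: δ = d·√n = 0.68 × √4 = 1.3600. Critical value z_{0.025} = 1.960.
Revised power = Φ(δ − 1.960) + Φ(−δ − 1.960) = Φ(-0.600) + Φ(-3.320) = 0.2743 + 0.0005 = 0.2747.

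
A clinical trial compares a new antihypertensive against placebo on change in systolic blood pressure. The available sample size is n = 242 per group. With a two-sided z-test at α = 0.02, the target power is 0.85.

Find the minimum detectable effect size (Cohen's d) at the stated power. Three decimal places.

d ≈ 0.306

Required noncentrality: δ = z_{0.01} + z_{0.15} = 2.326 + 1.036 = 3.363.
(The second rejection-region term Φ(−δ − z_{α/2}) is negligible and dropped.)
δ = d·√(n/2) ⇒ d = δ/√(n/2) = 3.363/√(242/2) = 0.3057.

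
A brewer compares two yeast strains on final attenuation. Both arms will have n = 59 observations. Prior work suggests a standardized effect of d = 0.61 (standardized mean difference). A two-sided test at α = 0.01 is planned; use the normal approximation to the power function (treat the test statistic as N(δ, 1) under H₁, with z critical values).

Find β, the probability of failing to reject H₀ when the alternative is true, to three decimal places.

β ≈ 0.230

Noncentrality parameter: λ = d·√(n/2) = 0.61 × √(59/2) = 3.3131
Critical value for a two-sided test at α = 0.01: z_{α/2} = 2.576.
Power = Φ(λ − 2.576) + Φ(−λ − 2.576) = Φ(0.737) + Φ(-5.889) = 0.7695 + 0.0000 = 0.7695.
Type II error: β = 1 − power = 1 − 0.7695 = 0.2305.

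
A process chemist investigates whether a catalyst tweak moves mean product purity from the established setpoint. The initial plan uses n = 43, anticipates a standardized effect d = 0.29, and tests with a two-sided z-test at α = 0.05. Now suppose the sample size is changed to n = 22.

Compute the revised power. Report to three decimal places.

Power ≈ 0.275

With n = 22: δ = d·√n = 0.29 × √22 = 1.3602. Critical value z_{0.025} = 1.960.
Revised power = Φ(δ − 1.960) + Φ(−δ − 1.960) = Φ(-0.600) + Φ(-3.320) = 0.2743 + 0.0004 = 0.2748.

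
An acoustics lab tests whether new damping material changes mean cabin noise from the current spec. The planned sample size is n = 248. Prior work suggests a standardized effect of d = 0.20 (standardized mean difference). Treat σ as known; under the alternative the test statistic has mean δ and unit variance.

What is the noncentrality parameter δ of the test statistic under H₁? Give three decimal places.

δ ≈ 3.150

The noncentrality parameter scales effect size by the design's sample-size factor: δ = d·√n = 0.20 × √248 = 3.1496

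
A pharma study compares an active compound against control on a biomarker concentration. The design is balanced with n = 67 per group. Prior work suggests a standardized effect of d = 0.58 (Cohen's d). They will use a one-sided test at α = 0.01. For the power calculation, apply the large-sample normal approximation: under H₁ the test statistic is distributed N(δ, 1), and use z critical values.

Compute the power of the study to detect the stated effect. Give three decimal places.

Noncentrality parameter: δ = d·√(n/2) = 0.58 × √(67/2) = 3.3570
One-sided α = 0.01 → critical value z_{0.01} = 2.326.
Power = Φ(δ − 2.326) = Φ(1.031) = 0.8486.

Power ≈ 0.849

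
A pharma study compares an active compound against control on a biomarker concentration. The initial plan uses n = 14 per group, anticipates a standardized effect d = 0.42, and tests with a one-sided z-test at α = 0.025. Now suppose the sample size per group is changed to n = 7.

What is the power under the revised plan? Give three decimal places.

With n = 7 per group: δ = d·√(n/2) = 0.42 × √(7/2) = 0.7857. Critical value z_{0.025} = 1.960.
Revised power = P(Z > 1.960 − δ) = Φ(-1.174) = 0.1202.

Power ≈ 0.120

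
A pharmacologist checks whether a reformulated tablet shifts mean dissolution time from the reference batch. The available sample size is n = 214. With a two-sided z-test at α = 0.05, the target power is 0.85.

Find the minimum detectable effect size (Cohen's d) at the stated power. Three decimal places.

d ≈ 0.205

Need Φ(δ − 1.960) = 0.85, so δ = 1.960 + 1.036 = 2.996.
(Lower-tail contribution to power is negligible for δ > 0.)
δ = d·√n ⇒ d = δ/√n = 2.996/√214 = 0.2048.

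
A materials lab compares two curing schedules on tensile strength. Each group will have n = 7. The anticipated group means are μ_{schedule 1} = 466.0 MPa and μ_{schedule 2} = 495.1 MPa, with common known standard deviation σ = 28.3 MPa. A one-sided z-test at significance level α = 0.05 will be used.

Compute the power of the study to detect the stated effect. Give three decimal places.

Standardized effect: d = |μ_{schedule 1} − μ_{schedule 2}| / σ = |466.0 − 495.1| / 28.3 = 1.0283
Noncentrality parameter: δ = d·√(n/2) = 1.0283 × √(7/2) = 1.9237
One-sided α = 0.05 → critical value z_{0.05} = 1.645.
Power = P(Z > 1.645 − δ) = Φ(0.279) = 0.6098.

Power ≈ 0.610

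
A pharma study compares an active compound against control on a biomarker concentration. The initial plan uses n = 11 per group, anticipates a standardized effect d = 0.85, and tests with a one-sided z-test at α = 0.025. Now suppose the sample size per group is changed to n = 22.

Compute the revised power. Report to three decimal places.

With n = 22 per group: δ = d·√(n/2) = 0.85 × √(22/2) = 2.8191. Critical value z_{0.025} = 1.960.
Revised power = P(Z > 1.960 − δ) = Φ(0.859) = 0.8049.

Power ≈ 0.805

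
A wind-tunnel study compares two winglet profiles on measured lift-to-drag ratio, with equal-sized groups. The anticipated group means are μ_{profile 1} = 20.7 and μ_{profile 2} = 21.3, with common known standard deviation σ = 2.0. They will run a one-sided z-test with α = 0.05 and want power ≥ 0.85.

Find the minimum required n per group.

Standardized effect: d = |μ_{profile 1} − μ_{profile 2}| / σ = |20.7 − 21.3| / 2.0 = 0.3000
For power 0.85 need Φ(δ − z_{0.05}) = 0.85, so δ = z_{0.05} + z_{0.15} = 1.645 + 1.036 = 2.681.
δ = d·√(n/2) ⇒ n = 2(δ/d)² = 2 × (2.681 / 0.3000)² = 159.76.
Rounding up, n = 160 per group.

n = 160 per group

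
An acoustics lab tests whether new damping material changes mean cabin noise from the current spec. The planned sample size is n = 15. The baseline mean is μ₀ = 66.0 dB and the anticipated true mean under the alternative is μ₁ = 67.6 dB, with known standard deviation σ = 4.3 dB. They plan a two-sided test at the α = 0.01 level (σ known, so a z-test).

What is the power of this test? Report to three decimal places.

Standardized effect: d = |μ₁ − μ₀| / σ = |67.6 − 66.0| / 4.3 = 0.3721
Noncentrality parameter: δ = d·√n = 0.3721 × √15 = 1.4411
Critical value for a two-sided test at α = 0.01: z_{α/2} = 2.576.
Power = Φ(δ − 2.576) + Φ(−δ − 2.576) = Φ(-1.135) + Φ(-4.017) = 0.1282 + 0.0000 = 0.1283.

Power ≈ 0.128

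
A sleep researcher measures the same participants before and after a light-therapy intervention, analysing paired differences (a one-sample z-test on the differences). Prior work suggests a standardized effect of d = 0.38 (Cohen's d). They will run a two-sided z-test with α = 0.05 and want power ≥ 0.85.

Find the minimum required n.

n = 63

For power 0.85 need Φ(δ − z_{0.025}) = 0.85, so δ = z_{0.025} + z_{0.15} = 1.960 + 1.036 = 2.996.
(For δ > 0 the lower-tail rejection region contributes negligibly to power, so the one-term inversion is standard.)
δ = d·√n ⇒ n = (δ/d)² = (2.996 / 0.38)² = 62.18.
Round up to the next whole unit.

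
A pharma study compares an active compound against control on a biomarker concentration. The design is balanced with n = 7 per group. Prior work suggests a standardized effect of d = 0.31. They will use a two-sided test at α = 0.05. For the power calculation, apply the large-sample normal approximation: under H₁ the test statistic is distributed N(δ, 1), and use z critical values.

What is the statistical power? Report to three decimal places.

Power ≈ 0.089

Noncentrality parameter: δ = d·√(n/2) = 0.31 × √(7/2) = 0.5800
Critical value for a two-sided test at α = 0.05: z_{α/2} = 1.960.
Power = Φ(δ − 1.960) + Φ(−δ − 1.960) = Φ(-1.380) + Φ(-2.540) = 0.0838 + 0.0055 = 0.0893.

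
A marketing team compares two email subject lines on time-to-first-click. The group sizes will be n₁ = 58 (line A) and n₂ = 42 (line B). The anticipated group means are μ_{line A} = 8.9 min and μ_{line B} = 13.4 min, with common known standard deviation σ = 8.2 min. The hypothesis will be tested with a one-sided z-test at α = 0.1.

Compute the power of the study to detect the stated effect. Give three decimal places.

Standardized effect: d = |μ_{line A} − μ_{line B}| / σ = |8.9 − 13.4| / 8.2 = 0.5488
Noncentrality parameter: δ = d / √(1/n₁ + 1/n₂) = 0.5488 / √(1/58 + 1/42) = 2.7086
One-sided α = 0.1 → critical value z_{0.1} = 1.282.
Power = Φ(δ − 1.282) = Φ(1.427) = 0.9232.

Power ≈ 0.923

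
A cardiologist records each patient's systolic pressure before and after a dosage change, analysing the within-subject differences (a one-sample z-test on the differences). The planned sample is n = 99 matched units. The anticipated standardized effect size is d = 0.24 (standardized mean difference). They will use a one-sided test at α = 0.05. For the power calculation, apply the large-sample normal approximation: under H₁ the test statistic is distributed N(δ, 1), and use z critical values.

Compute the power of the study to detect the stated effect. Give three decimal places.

Noncentrality parameter: δ = d·√n = 0.24 × √99 = 2.3880
Critical value for a one-sided test at α = 0.05: z_α = 1.645.
Power = P(Z > 1.645 − δ) = Φ(0.743) = 0.7713.

Power ≈ 0.771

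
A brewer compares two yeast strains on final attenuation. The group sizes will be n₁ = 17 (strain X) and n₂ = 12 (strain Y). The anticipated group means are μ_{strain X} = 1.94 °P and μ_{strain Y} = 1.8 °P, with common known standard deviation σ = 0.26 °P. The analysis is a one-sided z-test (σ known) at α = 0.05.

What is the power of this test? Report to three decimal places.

Power ≈ 0.414

Standardized effect: d = |μ_{strain X} − μ_{strain Y}| / σ = |1.94 − 1.8| / 0.26 = 0.5385
Noncentrality parameter: δ = d / √(1/n₁ + 1/n₂) = 0.5385 / √(1/17 + 1/12) = 1.4281
One-sided α = 0.05 → critical value z_{0.05} = 1.645.
Power = Φ(δ − 1.645) = Φ(-0.217) = 0.4142.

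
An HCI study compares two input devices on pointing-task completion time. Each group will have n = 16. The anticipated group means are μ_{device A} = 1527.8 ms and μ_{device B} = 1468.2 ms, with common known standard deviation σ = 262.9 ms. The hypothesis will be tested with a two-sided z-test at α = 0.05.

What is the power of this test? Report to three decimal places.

Power ≈ 0.098

Standardized effect: d = |μ_{device A} − μ_{device B}| / σ = |1527.8 − 1468.2| / 262.9 = 0.2267
Noncentrality parameter: δ = d·√(n/2) = 0.2267 × √(16/2) = 0.6412
Two-sided α = 0.05 → critical value z_{0.025} = 1.960.
Power = Φ(δ − 1.960) + Φ(−δ − 1.960) = Φ(-1.319) + Φ(-2.601) = 0.0936 + 0.0046 = 0.0983.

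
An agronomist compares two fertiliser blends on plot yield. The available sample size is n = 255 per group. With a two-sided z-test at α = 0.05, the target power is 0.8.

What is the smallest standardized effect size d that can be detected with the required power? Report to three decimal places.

d ≈ 0.248

Need Φ(δ − 1.960) = 0.8, so δ = 1.960 + 0.842 = 2.802.
(The second rejection-region term Φ(−δ − z_{α/2}) is negligible and dropped.)
δ = d·√(n/2) ⇒ d = δ/√(n/2) = 2.802/√(255/2) = 0.2481.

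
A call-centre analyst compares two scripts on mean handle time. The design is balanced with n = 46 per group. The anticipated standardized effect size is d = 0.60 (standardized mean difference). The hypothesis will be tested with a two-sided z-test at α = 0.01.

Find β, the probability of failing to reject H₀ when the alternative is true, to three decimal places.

β ≈ 0.381

Noncentrality parameter: δ = d·√(n/2) = 0.60 × √(46/2) = 2.8775
Critical value for a two-sided test at α = 0.01: z_{α/2} = 2.576.
Power = Φ(δ − 2.576) + Φ(−δ − 2.576) = Φ(0.302) + Φ(-5.453) = 0.6185 + 0.0000 = 0.6185.
Type II error: β = 1 − power = 1 − 0.6185 = 0.3815.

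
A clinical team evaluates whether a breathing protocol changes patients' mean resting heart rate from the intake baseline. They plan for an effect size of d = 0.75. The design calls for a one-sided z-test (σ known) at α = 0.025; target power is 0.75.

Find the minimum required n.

For power 0.75 need Φ(δ − z_{0.025}) = 0.75, so δ = z_{0.025} + z_{0.25} = 1.960 + 0.674 = 2.634.
δ = d·√n ⇒ n = (δ/d)² = (2.634 / 0.75)² = 12.34.
Round up to the next whole unit.

n = 13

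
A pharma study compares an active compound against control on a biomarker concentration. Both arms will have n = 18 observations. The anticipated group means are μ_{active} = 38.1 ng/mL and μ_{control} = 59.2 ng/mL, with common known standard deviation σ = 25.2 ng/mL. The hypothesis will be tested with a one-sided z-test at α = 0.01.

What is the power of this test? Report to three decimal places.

Standardized effect: d = |μ_{active} − μ_{control}| / σ = |38.1 − 59.2| / 25.2 = 0.8373
Noncentrality parameter: λ = d·√(n/2) = 0.8373 × √(18/2) = 2.5119
Critical value for a one-sided test at α = 0.01: z_α = 2.326.
Power = P(Z > 2.326 − λ) = Φ(0.186) = 0.5736.

Power ≈ 0.574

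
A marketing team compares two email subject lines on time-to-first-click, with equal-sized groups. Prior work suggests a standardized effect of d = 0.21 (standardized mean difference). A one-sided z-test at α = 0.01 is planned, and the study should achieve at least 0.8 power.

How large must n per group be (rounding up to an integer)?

n = 456 per group

Set Φ(δ − 2.326) = 0.8; then δ − 2.326 = Φ⁻¹(0.8) = 0.842, giving δ = 3.168.
δ = d·√(n/2) ⇒ n = 2(δ/d)² = 2 × (3.168 / 0.21)² = 455.15.
Rounding up, n = 456 per group.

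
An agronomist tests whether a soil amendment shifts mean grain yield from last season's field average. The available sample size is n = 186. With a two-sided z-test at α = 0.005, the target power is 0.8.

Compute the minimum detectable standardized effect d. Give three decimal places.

Required noncentrality: δ = z_{0.0025} + z_{0.20} = 2.807 + 0.842 = 3.649.
(Lower-tail contribution to power is negligible for δ > 0.)
δ = d·√n ⇒ d = δ/√n = 3.649/√186 = 0.2675.

d ≈ 0.268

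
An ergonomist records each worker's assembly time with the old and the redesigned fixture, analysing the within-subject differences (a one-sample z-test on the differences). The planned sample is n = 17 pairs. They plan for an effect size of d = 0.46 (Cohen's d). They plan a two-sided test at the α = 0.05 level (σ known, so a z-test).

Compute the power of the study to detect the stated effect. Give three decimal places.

Noncentrality parameter: λ = d·√n = 0.46 × √17 = 1.8966
Two-sided α = 0.05 → critical value z_{0.025} = 1.960.
Power = Φ(λ − 1.960) + Φ(−λ − 1.960) = Φ(-0.063) + Φ(-3.857) = 0.4747 + 0.0001 = 0.4748.

Power ≈ 0.475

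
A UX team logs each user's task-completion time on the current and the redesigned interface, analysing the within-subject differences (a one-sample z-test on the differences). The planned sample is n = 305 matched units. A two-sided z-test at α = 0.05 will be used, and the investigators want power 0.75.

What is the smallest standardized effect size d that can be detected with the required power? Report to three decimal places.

d ≈ 0.151

Need Φ(δ − 1.960) = 0.75, so δ = 1.960 + 0.674 = 2.634.
(The second rejection-region term Φ(−δ − z_{α/2}) is negligible and dropped.)
δ = d·√n ⇒ d = δ/√n = 2.634/√305 = 0.1508.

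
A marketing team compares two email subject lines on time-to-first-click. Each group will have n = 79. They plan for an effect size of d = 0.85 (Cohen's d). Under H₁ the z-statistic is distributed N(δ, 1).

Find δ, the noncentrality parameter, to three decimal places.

δ = d·√(n/2) = 0.85 × √(79/2) = 5.3422

δ ≈ 5.342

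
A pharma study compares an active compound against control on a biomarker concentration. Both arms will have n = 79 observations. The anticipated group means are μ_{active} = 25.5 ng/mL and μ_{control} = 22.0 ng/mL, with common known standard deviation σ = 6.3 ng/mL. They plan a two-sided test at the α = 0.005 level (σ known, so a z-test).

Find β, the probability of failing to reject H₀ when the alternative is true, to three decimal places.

Standardized effect: d = |μ_{active} − μ_{control}| / σ = |25.5 − 22.0| / 6.3 = 0.5556
Noncentrality parameter: δ = d·√(n/2) = 0.5556 × √(79/2) = 3.4916
Critical value for a two-sided test at α = 0.005: z_{α/2} = 2.807.
Power = Φ(δ − 2.807) + Φ(−δ − 2.807) = Φ(0.685) + Φ(-6.299) = 0.7532 + 0.0000 = 0.7532.
Type II error: β = 1 − power = 1 − 0.7532 = 0.2468.

β ≈ 0.247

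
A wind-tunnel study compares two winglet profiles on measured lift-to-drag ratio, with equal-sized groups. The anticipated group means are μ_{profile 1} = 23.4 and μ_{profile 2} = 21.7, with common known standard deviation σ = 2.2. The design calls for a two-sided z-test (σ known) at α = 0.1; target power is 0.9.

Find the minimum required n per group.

n = 29 per group

Standardized effect: d = |μ_{profile 1} − μ_{profile 2}| / σ = |23.4 − 21.7| / 2.2 = 0.7727
For power 0.9 need Φ(δ − z_{0.05}) = 0.9, so δ = z_{0.05} + z_{0.10} = 1.645 + 1.282 = 2.926.
(The Φ(−δ − z_{α/2}) term is vanishingly small for δ > 0 and is dropped in the standard sample-size formula.)
δ = d·√(n/2) ⇒ n = 2(δ/d)² = 2 × (2.926 / 0.7727)² = 28.68.
Round up to the next whole unit.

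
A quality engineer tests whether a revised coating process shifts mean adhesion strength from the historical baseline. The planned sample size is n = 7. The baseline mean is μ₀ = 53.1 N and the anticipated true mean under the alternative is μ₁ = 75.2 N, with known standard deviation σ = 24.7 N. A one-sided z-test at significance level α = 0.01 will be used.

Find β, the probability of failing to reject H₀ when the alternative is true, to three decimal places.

Standardized effect: d = |μ₁ − μ₀| / σ = |75.2 − 53.1| / 24.7 = 0.8947
Noncentrality parameter: δ = d·√n = 0.8947 × √7 = 2.3673
One-sided α = 0.01 → critical value z_{0.01} = 2.326.
Power = P(Z > 2.326 − δ) = Φ(0.041) = 0.5163.
Type II error: β = 1 − power = 1 − 0.5163 = 0.4837.

β ≈ 0.484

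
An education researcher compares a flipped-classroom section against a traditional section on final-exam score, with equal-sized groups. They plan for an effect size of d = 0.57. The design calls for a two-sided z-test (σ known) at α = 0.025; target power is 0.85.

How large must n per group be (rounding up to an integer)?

n = 67 per group

Set Φ(δ − 2.241) = 0.85; then δ − 2.241 = Φ⁻¹(0.85) = 1.036, giving δ = 3.278.
(Ignoring the negligible lower-tail rejection probability gives the usual closed-form inversion.)
δ = d·√(n/2) ⇒ n = 2(δ/d)² = 2 × (3.278 / 0.57)² = 66.14.
Round up to the next whole unit.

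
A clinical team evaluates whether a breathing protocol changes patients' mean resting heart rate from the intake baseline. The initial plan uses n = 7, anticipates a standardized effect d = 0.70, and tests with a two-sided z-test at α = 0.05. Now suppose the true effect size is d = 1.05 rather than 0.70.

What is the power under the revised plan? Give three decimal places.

Power ≈ 0.793

With d = 1.05: δ = d·√n = 1.05 × √7 = 2.7780. Critical value z_{0.025} = 1.960.
Revised power = Φ(δ − 1.960) + Φ(−δ − 1.960) = Φ(0.818) + Φ(-4.738) = 0.7933 + 0.0000 = 0.7933.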